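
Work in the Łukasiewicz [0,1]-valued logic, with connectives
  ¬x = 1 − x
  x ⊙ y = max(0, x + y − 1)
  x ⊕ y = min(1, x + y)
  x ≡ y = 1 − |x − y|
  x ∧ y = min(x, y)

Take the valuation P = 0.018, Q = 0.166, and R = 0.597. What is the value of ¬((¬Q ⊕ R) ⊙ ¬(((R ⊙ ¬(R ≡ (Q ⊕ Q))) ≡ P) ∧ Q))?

¬Q = 1 − 0.166 = 0.834
¬Q ⊕ R = min(1, 0.834 + 0.597) = min(1, 1.431) = 1.000
Q ⊕ Q = min(1, 0.166 + 0.166) = min(1, 0.332) = 0.332
R ≡ (Q ⊕ Q) = 1 − |0.597 − 0.332| = 1 − 0.265 = 0.735
¬(R ≡ (Q ⊕ Q)) = 1 − 0.735 = 0.265
R ⊙ ¬(R ≡ (Q ⊕ Q)) = max(0, 0.597 + 0.265 − 1) = max(0, -0.138) = 0.000
(R ⊙ ¬(R ≡ (Q ⊕ Q))) ≡ P = 1 − |0.000 − 0.018| = 1 − 0.018 = 0.982
((R ⊙ ¬(R ≡ (Q ⊕ Q))) ≡ P) ∧ Q = min(0.982, 0.166) = 0.166
¬(((R ⊙ ¬(R ≡ (Q ⊕ Q))) ≡ P) ∧ Q) = 1 − 0.166 = 0.834
(¬Q ⊕ R) ⊙ ¬(((R ⊙ ¬(R ≡ (Q ⊕ Q))) ≡ P) ∧ Q) = max(0, 1.000 + 0.834 − 1) = max(0, 0.834) = 0.834
¬((¬Q ⊕ R) ⊙ ¬(((R ⊙ ¬(R ≡ (Q ⊕ Q))) ≡ P) ∧ Q)) = 1 − 0.834 = 0.166

0.166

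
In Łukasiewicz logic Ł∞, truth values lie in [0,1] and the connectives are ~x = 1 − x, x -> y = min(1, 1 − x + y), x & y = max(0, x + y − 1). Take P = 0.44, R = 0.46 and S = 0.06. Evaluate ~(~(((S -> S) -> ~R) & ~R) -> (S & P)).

0.92

S -> S = min(1, 1 − 0.06 + 0.06) = min(1, 1.00) = 1.00
~R = 1 − 0.46 = 0.54
(S -> S) -> ~R = min(1, 1 − 1.00 + 0.54) = min(1, 0.54) = 0.54
((S -> S) -> ~R) & ~R = max(0, 0.54 + 0.54 − 1) = max(0, 0.08) = 0.08
~(((S -> S) -> ~R) & ~R) = 1 − 0.08 = 0.92
S & P = max(0, 0.06 + 0.44 − 1) = max(0, -0.50) = 0.00
~(((S -> S) -> ~R) & ~R) -> (S & P) = min(1, 1 − 0.92 + 0.00) = min(1, 0.08) = 0.08
~(~(((S -> S) -> ~R) & ~R) -> (S & P)) = 1 − 0.08 = 0.92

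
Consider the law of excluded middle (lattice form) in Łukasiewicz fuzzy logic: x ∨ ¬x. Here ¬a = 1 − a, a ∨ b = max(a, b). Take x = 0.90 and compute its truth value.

0.90

¬x = 1 − 0.90 = 0.10
x ∨ ¬x = max(0.90, 0.10) = 0.90
(The value 0.90 < 1 shows this instance is not satisfied; not a Ł∞-tautology — its value is max(a, 1−a).)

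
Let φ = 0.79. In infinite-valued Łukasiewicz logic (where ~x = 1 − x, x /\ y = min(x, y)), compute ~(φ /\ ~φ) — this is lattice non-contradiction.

0.79

~φ = 1 − 0.79 = 0.21
φ /\ ~φ = min(0.79, 0.21) = 0.21
~(φ /\ ~φ) = 1 − 0.21 = 0.79
(The value 0.79 < 1 shows this instance is not satisfied; not a Ł∞-tautology — its value is 1 − min(a, 1−a).)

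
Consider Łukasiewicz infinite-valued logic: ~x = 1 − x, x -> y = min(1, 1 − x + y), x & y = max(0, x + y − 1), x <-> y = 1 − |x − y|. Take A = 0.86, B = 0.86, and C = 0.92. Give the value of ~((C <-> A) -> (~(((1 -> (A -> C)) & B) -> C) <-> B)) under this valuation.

0.80

C <-> A = 1 − |0.92 − 0.86| = 1 − 0.06 = 0.94
A -> C = min(1, 1 − 0.86 + 0.92) = min(1, 1.06) = 1.00
1 -> (A -> C) = min(1, 1 − 1.00 + 1.00) = min(1, 1.00) = 1.00
(1 -> (A -> C)) & B = max(0, 1.00 + 0.86 − 1) = max(0, 0.86) = 0.86
((1 -> (A -> C)) & B) -> C = min(1, 1 − 0.86 + 0.92) = min(1, 1.06) = 1.00
~(((1 -> (A -> C)) & B) -> C) = 1 − 1.00 = 0.00
~(((1 -> (A -> C)) & B) -> C) <-> B = 1 − |0.00 − 0.86| = 1 − 0.86 = 0.14
(C <-> A) -> (~(((1 -> (A -> C)) & B) -> C) <-> B) = min(1, 1 − 0.94 + 0.14) = min(1, 0.20) = 0.20
~((C <-> A) -> (~(((1 -> (A -> C)) & B) -> C) <-> B)) = 1 − 0.20 = 0.80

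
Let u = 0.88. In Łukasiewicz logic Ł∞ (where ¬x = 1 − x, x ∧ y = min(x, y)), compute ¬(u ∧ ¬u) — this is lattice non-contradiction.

¬u = 1 − 0.88 = 0.12
u ∧ ¬u = min(0.88, 0.12) = 0.12
¬(u ∧ ¬u) = 1 − 0.12 = 0.88
(The value 0.88 < 1 shows this instance is not satisfied; not a Ł∞-tautology — its value is 1 − min(a, 1−a).)

0.88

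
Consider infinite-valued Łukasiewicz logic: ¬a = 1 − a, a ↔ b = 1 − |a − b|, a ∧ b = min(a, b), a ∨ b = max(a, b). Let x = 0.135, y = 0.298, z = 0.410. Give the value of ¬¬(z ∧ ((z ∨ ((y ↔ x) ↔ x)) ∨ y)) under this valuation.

0.410

y ↔ x = 1 − |0.298 − 0.135| = 1 − 0.163 = 0.837
(y ↔ x) ↔ x = 1 − |0.837 − 0.135| = 1 − 0.702 = 0.298
z ∨ ((y ↔ x) ↔ x) = max(0.410, 0.298) = 0.410
(z ∨ ((y ↔ x) ↔ x)) ∨ y = max(0.410, 0.298) = 0.410
z ∧ ((z ∨ ((y ↔ x) ↔ x)) ∨ y) = min(0.410, 0.410) = 0.410
¬(z ∧ ((z ∨ ((y ↔ x) ↔ x)) ∨ y)) = 1 − 0.410 = 0.590
¬¬(z ∧ ((z ∨ ((y ↔ x) ↔ x)) ∨ y)) = 1 − 0.590 = 0.410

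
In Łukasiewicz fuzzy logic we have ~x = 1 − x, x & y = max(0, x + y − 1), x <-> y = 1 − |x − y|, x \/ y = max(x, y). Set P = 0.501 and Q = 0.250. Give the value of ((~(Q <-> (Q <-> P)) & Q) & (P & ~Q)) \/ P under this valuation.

0.501

Q <-> P = 1 − |0.250 − 0.501| = 1 − 0.251 = 0.749
Q <-> (Q <-> P) = 1 − |0.250 − 0.749| = 1 − 0.499 = 0.501
~(Q <-> (Q <-> P)) = 1 − 0.501 = 0.499
~(Q <-> (Q <-> P)) & Q = max(0, 0.499 + 0.250 − 1) = max(0, -0.251) = 0.000
~Q = 1 − 0.250 = 0.750
P & ~Q = max(0, 0.501 + 0.750 − 1) = max(0, 0.251) = 0.251
(~(Q <-> (Q <-> P)) & Q) & (P & ~Q) = max(0, 0.000 + 0.251 − 1) = max(0, -0.749) = 0.000
((~(Q <-> (Q <-> P)) & Q) & (P & ~Q)) \/ P = max(0.000, 0.501) = 0.501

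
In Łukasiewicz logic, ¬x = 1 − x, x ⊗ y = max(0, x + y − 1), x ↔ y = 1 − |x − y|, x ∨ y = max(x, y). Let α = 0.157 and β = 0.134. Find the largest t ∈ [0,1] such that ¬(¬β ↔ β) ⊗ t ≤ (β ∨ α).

0.425

¬β = 1 − 0.134 = 0.866
¬β ↔ β = 1 − |0.866 − 0.134| = 1 − 0.732 = 0.268
¬(¬β ↔ β) = 1 − 0.268 = 0.732
So the left factor is ¬(¬β ↔ β) = 0.732.
β ∨ α = max(0.134, 0.157) = 0.157
So the right-hand bound is β ∨ α = 0.157.
The residuum of the Łukasiewicz t-norm gives the supremum: min(1, 1 − 0.732 + 0.157).
1 − 0.732 + 0.157 = 0.425, so t = min(1, 0.425) = 0.425.
Check: 0.732 ⊗ 0.425 = max(0, 0.157) = 0.157 ≤ 0.157.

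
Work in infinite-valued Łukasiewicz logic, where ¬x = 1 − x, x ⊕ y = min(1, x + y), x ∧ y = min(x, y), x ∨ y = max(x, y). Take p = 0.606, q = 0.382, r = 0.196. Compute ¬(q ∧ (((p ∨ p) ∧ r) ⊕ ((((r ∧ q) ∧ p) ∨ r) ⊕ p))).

0.618

p ∨ p = max(0.606, 0.606) = 0.606
(p ∨ p) ∧ r = min(0.606, 0.196) = 0.196
r ∧ q = min(0.196, 0.382) = 0.196
(r ∧ q) ∧ p = min(0.196, 0.606) = 0.196
((r ∧ q) ∧ p) ∨ r = max(0.196, 0.196) = 0.196
(((r ∧ q) ∧ p) ∨ r) ⊕ p = min(1, 0.196 + 0.606) = min(1, 0.802) = 0.802
((p ∨ p) ∧ r) ⊕ ((((r ∧ q) ∧ p) ∨ r) ⊕ p) = min(1, 0.196 + 0.802) = min(1, 0.998) = 0.998
q ∧ (((p ∨ p) ∧ r) ⊕ ((((r ∧ q) ∧ p) ∨ r) ⊕ p)) = min(0.382, 0.998) = 0.382
¬(q ∧ (((p ∨ p) ∧ r) ⊕ ((((r ∧ q) ∧ p) ∨ r) ⊕ p))) = 1 − 0.382 = 0.618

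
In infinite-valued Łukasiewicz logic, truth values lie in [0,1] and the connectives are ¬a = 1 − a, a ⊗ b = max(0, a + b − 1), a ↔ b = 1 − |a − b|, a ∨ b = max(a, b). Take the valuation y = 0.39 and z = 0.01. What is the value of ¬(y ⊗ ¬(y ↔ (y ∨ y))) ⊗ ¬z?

0.99

y ∨ y = max(0.39, 0.39) = 0.39
y ↔ (y ∨ y) = 1 − |0.39 − 0.39| = 1 − 0.00 = 1.00
¬(y ↔ (y ∨ y)) = 1 − 1.00 = 0.00
y ⊗ ¬(y ↔ (y ∨ y)) = max(0, 0.39 + 0.00 − 1) = max(0, -0.61) = 0.00
¬(y ⊗ ¬(y ↔ (y ∨ y))) = 1 − 0.00 = 1.00
¬z = 1 − 0.01 = 0.99
¬(y ⊗ ¬(y ↔ (y ∨ y))) ⊗ ¬z = max(0, 1.00 + 0.99 − 1) = max(0, 0.99) = 0.99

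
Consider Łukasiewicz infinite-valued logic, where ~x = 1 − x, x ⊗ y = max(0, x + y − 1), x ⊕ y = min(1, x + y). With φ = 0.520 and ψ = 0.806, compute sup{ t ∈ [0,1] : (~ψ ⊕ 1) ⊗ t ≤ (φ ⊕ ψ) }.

1.000

~ψ = 1 − 0.806 = 0.194
~ψ ⊕ 1 = min(1, 0.194 + 1.000) = min(1, 1.194) = 1.000
So the left factor is ~ψ ⊕ 1 = 1.000.
φ ⊕ ψ = min(1, 0.520 + 0.806) = min(1, 1.326) = 1.000
So the right-hand bound is φ ⊕ ψ = 1.000.
The residuum of the Łukasiewicz t-norm gives the supremum: min(1, 1 − 1.000 + 1.000).
1 − 1.000 + 1.000 = 1.000, so t = min(1, 1.000) = 1.000.
Check: 1.000 ⊗ 1.000 = max(0, 1.000) = 1.000 ≤ 1.000.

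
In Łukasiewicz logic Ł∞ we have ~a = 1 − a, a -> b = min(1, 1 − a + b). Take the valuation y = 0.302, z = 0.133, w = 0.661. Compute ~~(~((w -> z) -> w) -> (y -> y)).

1.000

w -> z = min(1, 1 − 0.661 + 0.133) = min(1, 0.472) = 0.472
(w -> z) -> w = min(1, 1 − 0.472 + 0.661) = min(1, 1.189) = 1.000
~((w -> z) -> w) = 1 − 1.000 = 0.000
y -> y = min(1, 1 − 0.302 + 0.302) = min(1, 1.000) = 1.000
~((w -> z) -> w) -> (y -> y) = min(1, 1 − 0.000 + 1.000) = min(1, 2.000) = 1.000
~(~((w -> z) -> w) -> (y -> y)) = 1 − 1.000 = 0.000
~~(~((w -> z) -> w) -> (y -> y)) = 1 − 0.000 = 1.000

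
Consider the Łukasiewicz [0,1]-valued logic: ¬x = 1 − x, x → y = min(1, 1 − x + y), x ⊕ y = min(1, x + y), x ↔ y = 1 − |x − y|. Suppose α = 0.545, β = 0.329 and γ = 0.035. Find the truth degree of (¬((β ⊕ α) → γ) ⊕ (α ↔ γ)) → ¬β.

β ⊕ α = min(1, 0.329 + 0.545) = min(1, 0.874) = 0.874
(β ⊕ α) → γ = min(1, 1 − 0.874 + 0.035) = min(1, 0.161) = 0.161
¬((β ⊕ α) → γ) = 1 − 0.161 = 0.839
α ↔ γ = 1 − |0.545 − 0.035| = 1 − 0.510 = 0.490
¬((β ⊕ α) → γ) ⊕ (α ↔ γ) = min(1, 0.839 + 0.490) = min(1, 1.329) = 1.000
¬β = 1 − 0.329 = 0.671
(¬((β ⊕ α) → γ) ⊕ (α ↔ γ)) → ¬β = min(1, 1 − 1.000 + 0.671) = min(1, 0.671) = 0.671

0.671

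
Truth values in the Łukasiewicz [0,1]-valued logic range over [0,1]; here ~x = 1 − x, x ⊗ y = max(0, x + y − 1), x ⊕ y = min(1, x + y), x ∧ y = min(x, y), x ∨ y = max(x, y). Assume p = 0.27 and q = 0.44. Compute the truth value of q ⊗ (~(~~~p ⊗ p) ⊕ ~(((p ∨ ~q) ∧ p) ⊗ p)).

~p = 1 − 0.27 = 0.73
~~p = 1 − 0.73 = 0.27
~~~p = 1 − 0.27 = 0.73
~~~p ⊗ p = max(0, 0.73 + 0.27 − 1) = max(0, 0.00) = 0.00
~(~~~p ⊗ p) = 1 − 0.00 = 1.00
~q = 1 − 0.44 = 0.56
p ∨ ~q = max(0.27, 0.56) = 0.56
(p ∨ ~q) ∧ p = min(0.56, 0.27) = 0.27
((p ∨ ~q) ∧ p) ⊗ p = max(0, 0.27 + 0.27 − 1) = max(0, -0.46) = 0.00
~(((p ∨ ~q) ∧ p) ⊗ p) = 1 − 0.00 = 1.00
~(~~~p ⊗ p) ⊕ ~(((p ∨ ~q) ∧ p) ⊗ p) = min(1, 1.00 + 1.00) = min(1, 2.00) = 1.00
q ⊗ (~(~~~p ⊗ p) ⊕ ~(((p ∨ ~q) ∧ p) ⊗ p)) = max(0, 0.44 + 1.00 − 1) = max(0, 0.44) = 0.44

0.44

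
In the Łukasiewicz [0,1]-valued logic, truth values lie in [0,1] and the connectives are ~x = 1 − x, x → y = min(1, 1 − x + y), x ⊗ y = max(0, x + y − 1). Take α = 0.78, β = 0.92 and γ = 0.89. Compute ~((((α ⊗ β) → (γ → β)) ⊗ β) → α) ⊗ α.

α ⊗ β = max(0, 0.78 + 0.92 − 1) = max(0, 0.70) = 0.70
γ → β = min(1, 1 − 0.89 + 0.92) = min(1, 1.03) = 1.00
(α ⊗ β) → (γ → β) = min(1, 1 − 0.70 + 1.00) = min(1, 1.30) = 1.00
((α ⊗ β) → (γ → β)) ⊗ β = max(0, 1.00 + 0.92 − 1) = max(0, 0.92) = 0.92
(((α ⊗ β) → (γ → β)) ⊗ β) → α = min(1, 1 − 0.92 + 0.78) = min(1, 0.86) = 0.86
~((((α ⊗ β) → (γ → β)) ⊗ β) → α) = 1 − 0.86 = 0.14
~((((α ⊗ β) → (γ → β)) ⊗ β) → α) ⊗ α = max(0, 0.14 + 0.78 − 1) = max(0, -0.08) = 0.00

0.00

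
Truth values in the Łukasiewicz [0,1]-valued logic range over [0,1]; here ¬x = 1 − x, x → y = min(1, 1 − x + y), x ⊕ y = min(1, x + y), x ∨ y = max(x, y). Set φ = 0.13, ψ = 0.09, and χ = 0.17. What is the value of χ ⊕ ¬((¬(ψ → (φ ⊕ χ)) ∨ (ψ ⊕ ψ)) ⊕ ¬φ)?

0.17

φ ⊕ χ = min(1, 0.13 + 0.17) = min(1, 0.30) = 0.30
ψ → (φ ⊕ χ) = min(1, 1 − 0.09 + 0.30) = min(1, 1.21) = 1.00
¬(ψ → (φ ⊕ χ)) = 1 − 1.00 = 0.00
ψ ⊕ ψ = min(1, 0.09 + 0.09) = min(1, 0.18) = 0.18
¬(ψ → (φ ⊕ χ)) ∨ (ψ ⊕ ψ) = max(0.00, 0.18) = 0.18
¬φ = 1 − 0.13 = 0.87
(¬(ψ → (φ ⊕ χ)) ∨ (ψ ⊕ ψ)) ⊕ ¬φ = min(1, 0.18 + 0.87) = min(1, 1.05) = 1.00
¬((¬(ψ → (φ ⊕ χ)) ∨ (ψ ⊕ ψ)) ⊕ ¬φ) = 1 − 1.00 = 0.00
χ ⊕ ¬((¬(ψ → (φ ⊕ χ)) ∨ (ψ ⊕ ψ)) ⊕ ¬φ) = min(1, 0.17 + 0.00) = min(1, 0.17) = 0.17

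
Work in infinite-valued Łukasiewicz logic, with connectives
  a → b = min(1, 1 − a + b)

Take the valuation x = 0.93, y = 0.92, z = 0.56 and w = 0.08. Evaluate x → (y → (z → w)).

z → w = min(1, 1 − 0.56 + 0.08) = min(1, 0.52) = 0.52
y → (z → w) = min(1, 1 − 0.92 + 0.52) = min(1, 0.60) = 0.60
x → (y → (z → w)) = min(1, 1 − 0.93 + 0.60) = min(1, 0.67) = 0.67

0.67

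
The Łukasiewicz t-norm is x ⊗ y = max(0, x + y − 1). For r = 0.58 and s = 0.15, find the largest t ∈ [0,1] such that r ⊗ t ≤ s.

0.57

The residuum of the Łukasiewicz t-norm gives the supremum: min(1, 1 − 0.58 + 0.15).
1 − 0.58 + 0.15 = 0.57, so t = min(1, 0.57) = 0.57.
Check: 0.58 ⊗ 0.57 = max(0, 0.15) = 0.15 ≤ 0.15.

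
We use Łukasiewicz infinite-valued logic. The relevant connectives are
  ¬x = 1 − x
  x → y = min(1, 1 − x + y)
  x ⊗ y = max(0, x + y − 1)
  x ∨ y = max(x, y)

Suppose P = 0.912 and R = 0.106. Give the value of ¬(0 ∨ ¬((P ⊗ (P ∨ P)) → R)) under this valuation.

0.282

P ∨ P = max(0.912, 0.912) = 0.912
P ⊗ (P ∨ P) = max(0, 0.912 + 0.912 − 1) = max(0, 0.824) = 0.824
(P ⊗ (P ∨ P)) → R = min(1, 1 − 0.824 + 0.106) = min(1, 0.282) = 0.282
¬((P ⊗ (P ∨ P)) → R) = 1 − 0.282 = 0.718
0 ∨ ¬((P ⊗ (P ∨ P)) → R) = max(0.000, 0.718) = 0.718
¬(0 ∨ ¬((P ⊗ (P ∨ P)) → R)) = 1 − 0.718 = 0.282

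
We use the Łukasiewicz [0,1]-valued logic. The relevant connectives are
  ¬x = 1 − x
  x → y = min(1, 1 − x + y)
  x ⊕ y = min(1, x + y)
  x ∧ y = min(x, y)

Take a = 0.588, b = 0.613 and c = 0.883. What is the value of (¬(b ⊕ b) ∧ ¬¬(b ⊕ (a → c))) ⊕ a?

b ⊕ b = min(1, 0.613 + 0.613) = min(1, 1.226) = 1.000
¬(b ⊕ b) = 1 − 1.000 = 0.000
a → c = min(1, 1 − 0.588 + 0.883) = min(1, 1.295) = 1.000
b ⊕ (a → c) = min(1, 0.613 + 1.000) = min(1, 1.613) = 1.000
¬(b ⊕ (a → c)) = 1 − 1.000 = 0.000
¬¬(b ⊕ (a → c)) = 1 − 0.000 = 1.000
¬(b ⊕ b) ∧ ¬¬(b ⊕ (a → c)) = min(0.000, 1.000) = 0.000
(¬(b ⊕ b) ∧ ¬¬(b ⊕ (a → c))) ⊕ a = min(1, 0.000 + 0.588) = min(1, 0.588) = 0.588

0.588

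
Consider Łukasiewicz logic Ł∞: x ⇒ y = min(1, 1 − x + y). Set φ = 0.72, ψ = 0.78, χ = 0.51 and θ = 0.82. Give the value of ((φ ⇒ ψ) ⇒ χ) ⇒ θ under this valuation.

φ ⇒ ψ = min(1, 1 − 0.72 + 0.78) = min(1, 1.06) = 1.00
(φ ⇒ ψ) ⇒ χ = min(1, 1 − 1.00 + 0.51) = min(1, 0.51) = 0.51
((φ ⇒ ψ) ⇒ χ) ⇒ θ = min(1, 1 − 0.51 + 0.82) = min(1, 1.31) = 1.00

1.00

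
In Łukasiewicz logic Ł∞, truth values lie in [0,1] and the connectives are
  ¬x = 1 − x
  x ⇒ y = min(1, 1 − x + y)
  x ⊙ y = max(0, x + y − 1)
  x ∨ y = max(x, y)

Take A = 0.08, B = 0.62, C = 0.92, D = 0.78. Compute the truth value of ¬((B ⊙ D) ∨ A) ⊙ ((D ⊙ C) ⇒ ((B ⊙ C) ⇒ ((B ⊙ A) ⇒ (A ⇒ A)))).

0.60

B ⊙ D = max(0, 0.62 + 0.78 − 1) = max(0, 0.40) = 0.40
(B ⊙ D) ∨ A = max(0.40, 0.08) = 0.40
¬((B ⊙ D) ∨ A) = 1 − 0.40 = 0.60
D ⊙ C = max(0, 0.78 + 0.92 − 1) = max(0, 0.70) = 0.70
B ⊙ C = max(0, 0.62 + 0.92 − 1) = max(0, 0.54) = 0.54
B ⊙ A = max(0, 0.62 + 0.08 − 1) = max(0, -0.30) = 0.00
A ⇒ A = min(1, 1 − 0.08 + 0.08) = min(1, 1.00) = 1.00
(B ⊙ A) ⇒ (A ⇒ A) = min(1, 1 − 0.00 + 1.00) = min(1, 2.00) = 1.00
(B ⊙ C) ⇒ ((B ⊙ A) ⇒ (A ⇒ A)) = min(1, 1 − 0.54 + 1.00) = min(1, 1.46) = 1.00
(D ⊙ C) ⇒ ((B ⊙ C) ⇒ ((B ⊙ A) ⇒ (A ⇒ A))) = min(1, 1 − 0.70 + 1.00) = min(1, 1.30) = 1.00
¬((B ⊙ D) ∨ A) ⊙ ((D ⊙ C) ⇒ ((B ⊙ C) ⇒ ((B ⊙ A) ⇒ (A ⇒ A)))) = max(0, 0.60 + 1.00 − 1) = max(0, 0.60) = 0.60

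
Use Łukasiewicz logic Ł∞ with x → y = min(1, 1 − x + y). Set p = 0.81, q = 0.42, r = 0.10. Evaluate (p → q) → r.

p → q = min(1, 1 − 0.81 + 0.42) = min(1, 0.61) = 0.61
(p → q) → r = min(1, 1 − 0.61 + 0.10) = min(1, 0.49) = 0.49

0.49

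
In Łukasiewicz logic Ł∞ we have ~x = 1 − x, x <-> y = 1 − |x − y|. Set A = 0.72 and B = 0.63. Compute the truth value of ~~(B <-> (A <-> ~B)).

~B = 1 − 0.63 = 0.37
A <-> ~B = 1 − |0.72 − 0.37| = 1 − 0.35 = 0.65
B <-> (A <-> ~B) = 1 − |0.63 − 0.65| = 1 − 0.02 = 0.98
~(B <-> (A <-> ~B)) = 1 − 0.98 = 0.02
~~(B <-> (A <-> ~B)) = 1 − 0.02 = 0.98

0.98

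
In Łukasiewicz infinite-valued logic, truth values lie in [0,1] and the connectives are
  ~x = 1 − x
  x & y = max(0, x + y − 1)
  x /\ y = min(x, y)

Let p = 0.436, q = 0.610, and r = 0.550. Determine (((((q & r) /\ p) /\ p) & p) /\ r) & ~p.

q & r = max(0, 0.610 + 0.550 − 1) = max(0, 0.160) = 0.160
(q & r) /\ p = min(0.160, 0.436) = 0.160
((q & r) /\ p) /\ p = min(0.160, 0.436) = 0.160
(((q & r) /\ p) /\ p) & p = max(0, 0.160 + 0.436 − 1) = max(0, -0.404) = 0.000
((((q & r) /\ p) /\ p) & p) /\ r = min(0.000, 0.550) = 0.000
~p = 1 − 0.436 = 0.564
(((((q & r) /\ p) /\ p) & p) /\ r) & ~p = max(0, 0.000 + 0.564 − 1) = max(0, -0.436) = 0.000

0.000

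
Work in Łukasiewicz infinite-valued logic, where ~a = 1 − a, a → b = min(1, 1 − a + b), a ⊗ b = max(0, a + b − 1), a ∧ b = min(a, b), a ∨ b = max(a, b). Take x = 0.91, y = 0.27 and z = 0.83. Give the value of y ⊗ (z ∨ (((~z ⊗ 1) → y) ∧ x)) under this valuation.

~z = 1 − 0.83 = 0.17
~z ⊗ 1 = max(0, 0.17 + 1.00 − 1) = max(0, 0.17) = 0.17
(~z ⊗ 1) → y = min(1, 1 − 0.17 + 0.27) = min(1, 1.10) = 1.00
((~z ⊗ 1) → y) ∧ x = min(1.00, 0.91) = 0.91
z ∨ (((~z ⊗ 1) → y) ∧ x) = max(0.83, 0.91) = 0.91
y ⊗ (z ∨ (((~z ⊗ 1) → y) ∧ x)) = max(0, 0.27 + 0.91 − 1) = max(0, 0.18) = 0.18

0.18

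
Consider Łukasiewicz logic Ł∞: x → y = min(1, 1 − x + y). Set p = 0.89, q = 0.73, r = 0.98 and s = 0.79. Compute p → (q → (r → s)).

r → s = min(1, 1 − 0.98 + 0.79) = min(1, 0.81) = 0.81
q → (r → s) = min(1, 1 − 0.73 + 0.81) = min(1, 1.08) = 1.00
p → (q → (r → s)) = min(1, 1 − 0.89 + 1.00) = min(1, 1.11) = 1.00

1.00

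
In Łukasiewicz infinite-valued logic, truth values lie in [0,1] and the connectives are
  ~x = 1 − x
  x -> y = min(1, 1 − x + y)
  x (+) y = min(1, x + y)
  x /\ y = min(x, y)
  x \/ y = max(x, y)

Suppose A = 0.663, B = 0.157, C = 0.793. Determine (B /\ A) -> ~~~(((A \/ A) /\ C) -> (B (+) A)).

B /\ A = min(0.157, 0.663) = 0.157
A \/ A = max(0.663, 0.663) = 0.663
(A \/ A) /\ C = min(0.663, 0.793) = 0.663
B (+) A = min(1, 0.157 + 0.663) = min(1, 0.820) = 0.820
((A \/ A) /\ C) -> (B (+) A) = min(1, 1 − 0.663 + 0.820) = min(1, 1.157) = 1.000
~(((A \/ A) /\ C) -> (B (+) A)) = 1 − 1.000 = 0.000
~~(((A \/ A) /\ C) -> (B (+) A)) = 1 − 0.000 = 1.000
~~~(((A \/ A) /\ C) -> (B (+) A)) = 1 − 1.000 = 0.000
(B /\ A) -> ~~~(((A \/ A) /\ C) -> (B (+) A)) = min(1, 1 − 0.157 + 0.000) = min(1, 0.843) = 0.843

0.843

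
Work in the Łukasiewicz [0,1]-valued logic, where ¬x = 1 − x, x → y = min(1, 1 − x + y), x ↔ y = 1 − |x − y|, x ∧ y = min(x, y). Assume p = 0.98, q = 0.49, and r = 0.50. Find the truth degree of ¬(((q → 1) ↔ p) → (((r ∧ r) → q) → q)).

0.48

q → 1 = min(1, 1 − 0.49 + 1.00) = min(1, 1.51) = 1.00
(q → 1) ↔ p = 1 − |1.00 − 0.98| = 1 − 0.02 = 0.98
r ∧ r = min(0.50, 0.50) = 0.50
(r ∧ r) → q = min(1, 1 − 0.50 + 0.49) = min(1, 0.99) = 0.99
((r ∧ r) → q) → q = min(1, 1 − 0.99 + 0.49) = min(1, 0.50) = 0.50
((q → 1) ↔ p) → (((r ∧ r) → q) → q) = min(1, 1 − 0.98 + 0.50) = min(1, 0.52) = 0.52
¬(((q → 1) ↔ p) → (((r ∧ r) → q) → q)) = 1 − 0.52 = 0.48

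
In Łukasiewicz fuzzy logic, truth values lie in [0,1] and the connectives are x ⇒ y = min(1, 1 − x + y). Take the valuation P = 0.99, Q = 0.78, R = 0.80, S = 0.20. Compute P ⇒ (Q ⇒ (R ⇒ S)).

R ⇒ S = min(1, 1 − 0.80 + 0.20) = min(1, 0.40) = 0.40
Q ⇒ (R ⇒ S) = min(1, 1 − 0.78 + 0.40) = min(1, 0.62) = 0.62
P ⇒ (Q ⇒ (R ⇒ S)) = min(1, 1 − 0.99 + 0.62) = min(1, 0.63) = 0.63

0.63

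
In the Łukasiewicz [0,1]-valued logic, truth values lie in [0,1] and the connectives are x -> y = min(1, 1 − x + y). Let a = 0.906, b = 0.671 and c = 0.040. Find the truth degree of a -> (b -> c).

0.463

b -> c = min(1, 1 − 0.671 + 0.040) = min(1, 0.369) = 0.369
a -> (b -> c) = min(1, 1 − 0.906 + 0.369) = min(1, 0.463) = 0.463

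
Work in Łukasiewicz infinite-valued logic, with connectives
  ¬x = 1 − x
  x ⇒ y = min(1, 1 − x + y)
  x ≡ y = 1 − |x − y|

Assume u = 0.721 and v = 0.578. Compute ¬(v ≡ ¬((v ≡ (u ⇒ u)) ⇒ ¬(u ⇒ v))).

u ⇒ u = min(1, 1 − 0.721 + 0.721) = min(1, 1.000) = 1.000
v ≡ (u ⇒ u) = 1 − |0.578 − 1.000| = 1 − 0.422 = 0.578
u ⇒ v = min(1, 1 − 0.721 + 0.578) = min(1, 0.857) = 0.857
¬(u ⇒ v) = 1 − 0.857 = 0.143
(v ≡ (u ⇒ u)) ⇒ ¬(u ⇒ v) = min(1, 1 − 0.578 + 0.143) = min(1, 0.565) = 0.565
¬((v ≡ (u ⇒ u)) ⇒ ¬(u ⇒ v)) = 1 − 0.565 = 0.435
v ≡ ¬((v ≡ (u ⇒ u)) ⇒ ¬(u ⇒ v)) = 1 − |0.578 − 0.435| = 1 − 0.143 = 0.857
¬(v ≡ ¬((v ≡ (u ⇒ u)) ⇒ ¬(u ⇒ v))) = 1 − 0.857 = 0.143

0.143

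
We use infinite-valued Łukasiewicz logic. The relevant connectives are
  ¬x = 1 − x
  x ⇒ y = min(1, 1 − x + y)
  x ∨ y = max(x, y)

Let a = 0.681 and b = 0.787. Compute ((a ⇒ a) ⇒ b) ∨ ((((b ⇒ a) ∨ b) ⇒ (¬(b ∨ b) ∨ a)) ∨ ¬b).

a ⇒ a = min(1, 1 − 0.681 + 0.681) = min(1, 1.000) = 1.000
(a ⇒ a) ⇒ b = min(1, 1 − 1.000 + 0.787) = min(1, 0.787) = 0.787
b ⇒ a = min(1, 1 − 0.787 + 0.681) = min(1, 0.894) = 0.894
(b ⇒ a) ∨ b = max(0.894, 0.787) = 0.894
b ∨ b = max(0.787, 0.787) = 0.787
¬(b ∨ b) = 1 − 0.787 = 0.213
¬(b ∨ b) ∨ a = max(0.213, 0.681) = 0.681
((b ⇒ a) ∨ b) ⇒ (¬(b ∨ b) ∨ a) = min(1, 1 − 0.894 + 0.681) = min(1, 0.787) = 0.787
¬b = 1 − 0.787 = 0.213
(((b ⇒ a) ∨ b) ⇒ (¬(b ∨ b) ∨ a)) ∨ ¬b = max(0.787, 0.213) = 0.787
((a ⇒ a) ⇒ b) ∨ ((((b ⇒ a) ∨ b) ⇒ (¬(b ∨ b) ∨ a)) ∨ ¬b) = max(0.787, 0.787) = 0.787

0.787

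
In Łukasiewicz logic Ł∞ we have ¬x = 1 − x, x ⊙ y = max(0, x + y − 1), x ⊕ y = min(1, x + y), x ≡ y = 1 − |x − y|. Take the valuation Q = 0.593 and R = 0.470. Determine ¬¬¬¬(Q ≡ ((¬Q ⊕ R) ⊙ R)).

¬Q = 1 − 0.593 = 0.407
¬Q ⊕ R = min(1, 0.407 + 0.470) = min(1, 0.877) = 0.877
(¬Q ⊕ R) ⊙ R = max(0, 0.877 + 0.470 − 1) = max(0, 0.347) = 0.347
Q ≡ ((¬Q ⊕ R) ⊙ R) = 1 − |0.593 − 0.347| = 1 − 0.246 = 0.754
¬(Q ≡ ((¬Q ⊕ R) ⊙ R)) = 1 − 0.754 = 0.246
¬¬(Q ≡ ((¬Q ⊕ R) ⊙ R)) = 1 − 0.246 = 0.754
¬¬¬(Q ≡ ((¬Q ⊕ R) ⊙ R)) = 1 − 0.754 = 0.246
¬¬¬¬(Q ≡ ((¬Q ⊕ R) ⊙ R)) = 1 − 0.246 = 0.754

0.754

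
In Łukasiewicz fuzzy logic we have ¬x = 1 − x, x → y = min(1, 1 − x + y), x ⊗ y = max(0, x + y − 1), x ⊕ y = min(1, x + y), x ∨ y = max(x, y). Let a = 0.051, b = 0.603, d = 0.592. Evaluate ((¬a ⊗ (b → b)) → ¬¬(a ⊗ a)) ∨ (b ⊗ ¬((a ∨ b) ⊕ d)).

0.051

¬a = 1 − 0.051 = 0.949
b → b = min(1, 1 − 0.603 + 0.603) = min(1, 1.000) = 1.000
¬a ⊗ (b → b) = max(0, 0.949 + 1.000 − 1) = max(0, 0.949) = 0.949
a ⊗ a = max(0, 0.051 + 0.051 − 1) = max(0, -0.898) = 0.000
¬(a ⊗ a) = 1 − 0.000 = 1.000
¬¬(a ⊗ a) = 1 − 1.000 = 0.000
(¬a ⊗ (b → b)) → ¬¬(a ⊗ a) = min(1, 1 − 0.949 + 0.000) = min(1, 0.051) = 0.051
a ∨ b = max(0.051, 0.603) = 0.603
(a ∨ b) ⊕ d = min(1, 0.603 + 0.592) = min(1, 1.195) = 1.000
¬((a ∨ b) ⊕ d) = 1 − 1.000 = 0.000
b ⊗ ¬((a ∨ b) ⊕ d) = max(0, 0.603 + 0.000 − 1) = max(0, -0.397) = 0.000
((¬a ⊗ (b → b)) → ¬¬(a ⊗ a)) ∨ (b ⊗ ¬((a ∨ b) ⊕ d)) = max(0.051, 0.000) = 0.051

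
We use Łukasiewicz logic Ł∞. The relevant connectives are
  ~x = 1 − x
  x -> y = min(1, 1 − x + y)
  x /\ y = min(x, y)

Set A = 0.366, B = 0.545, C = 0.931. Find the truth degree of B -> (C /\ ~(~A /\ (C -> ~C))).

~A = 1 − 0.366 = 0.634
~C = 1 − 0.931 = 0.069
C -> ~C = min(1, 1 − 0.931 + 0.069) = min(1, 0.138) = 0.138
~A /\ (C -> ~C) = min(0.634, 0.138) = 0.138
~(~A /\ (C -> ~C)) = 1 − 0.138 = 0.862
C /\ ~(~A /\ (C -> ~C)) = min(0.931, 0.862) = 0.862
B -> (C /\ ~(~A /\ (C -> ~C))) = min(1, 1 − 0.545 + 0.862) = min(1, 1.317) = 1.000

1.000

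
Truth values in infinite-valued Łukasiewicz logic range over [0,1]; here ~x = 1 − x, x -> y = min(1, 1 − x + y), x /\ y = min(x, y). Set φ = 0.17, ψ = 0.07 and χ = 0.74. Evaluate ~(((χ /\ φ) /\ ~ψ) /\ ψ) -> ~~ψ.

0.14

χ /\ φ = min(0.74, 0.17) = 0.17
~ψ = 1 − 0.07 = 0.93
(χ /\ φ) /\ ~ψ = min(0.17, 0.93) = 0.17
((χ /\ φ) /\ ~ψ) /\ ψ = min(0.17, 0.07) = 0.07
~(((χ /\ φ) /\ ~ψ) /\ ψ) = 1 − 0.07 = 0.93
~~ψ = 1 − 0.93 = 0.07
~(((χ /\ φ) /\ ~ψ) /\ ψ) -> ~~ψ = min(1, 1 − 0.93 + 0.07) = min(1, 0.14) = 0.14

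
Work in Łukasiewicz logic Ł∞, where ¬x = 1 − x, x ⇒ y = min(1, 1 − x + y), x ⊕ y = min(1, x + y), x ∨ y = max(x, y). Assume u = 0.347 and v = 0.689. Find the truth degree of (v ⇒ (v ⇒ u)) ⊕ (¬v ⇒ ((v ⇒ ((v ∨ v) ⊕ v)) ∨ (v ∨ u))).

v ⇒ u = min(1, 1 − 0.689 + 0.347) = min(1, 0.658) = 0.658
v ⇒ (v ⇒ u) = min(1, 1 − 0.689 + 0.658) = min(1, 0.969) = 0.969
¬v = 1 − 0.689 = 0.311
v ∨ v = max(0.689, 0.689) = 0.689
(v ∨ v) ⊕ v = min(1, 0.689 + 0.689) = min(1, 1.378) = 1.000
v ⇒ ((v ∨ v) ⊕ v) = min(1, 1 − 0.689 + 1.000) = min(1, 1.311) = 1.000
v ∨ u = max(0.689, 0.347) = 0.689
(v ⇒ ((v ∨ v) ⊕ v)) ∨ (v ∨ u) = max(1.000, 0.689) = 1.000
¬v ⇒ ((v ⇒ ((v ∨ v) ⊕ v)) ∨ (v ∨ u)) = min(1, 1 − 0.311 + 1.000) = min(1, 1.689) = 1.000
(v ⇒ (v ⇒ u)) ⊕ (¬v ⇒ ((v ⇒ ((v ∨ v) ⊕ v)) ∨ (v ∨ u))) = min(1, 0.969 + 1.000) = min(1, 1.969) = 1.000

1.000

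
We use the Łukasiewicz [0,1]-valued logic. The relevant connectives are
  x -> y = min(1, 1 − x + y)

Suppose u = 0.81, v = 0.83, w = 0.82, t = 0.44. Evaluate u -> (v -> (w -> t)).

0.98

w -> t = min(1, 1 − 0.82 + 0.44) = min(1, 0.62) = 0.62
v -> (w -> t) = min(1, 1 − 0.83 + 0.62) = min(1, 0.79) = 0.79
u -> (v -> (w -> t)) = min(1, 1 − 0.81 + 0.79) = min(1, 0.98) = 0.98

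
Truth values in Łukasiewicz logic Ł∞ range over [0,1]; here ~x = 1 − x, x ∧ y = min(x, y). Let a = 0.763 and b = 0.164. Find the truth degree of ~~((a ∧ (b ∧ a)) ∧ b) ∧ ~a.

0.164

b ∧ a = min(0.164, 0.763) = 0.164
a ∧ (b ∧ a) = min(0.763, 0.164) = 0.164
(a ∧ (b ∧ a)) ∧ b = min(0.164, 0.164) = 0.164
~((a ∧ (b ∧ a)) ∧ b) = 1 − 0.164 = 0.836
~~((a ∧ (b ∧ a)) ∧ b) = 1 − 0.836 = 0.164
~a = 1 − 0.763 = 0.237
~~((a ∧ (b ∧ a)) ∧ b) ∧ ~a = min(0.164, 0.237) = 0.164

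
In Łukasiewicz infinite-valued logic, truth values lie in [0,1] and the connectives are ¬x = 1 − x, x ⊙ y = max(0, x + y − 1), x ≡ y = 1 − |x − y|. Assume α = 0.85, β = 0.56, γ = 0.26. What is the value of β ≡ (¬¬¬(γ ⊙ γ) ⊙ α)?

0.71

γ ⊙ γ = max(0, 0.26 + 0.26 − 1) = max(0, -0.48) = 0.00
¬(γ ⊙ γ) = 1 − 0.00 = 1.00
¬¬(γ ⊙ γ) = 1 − 1.00 = 0.00
¬¬¬(γ ⊙ γ) = 1 − 0.00 = 1.00
¬¬¬(γ ⊙ γ) ⊙ α = max(0, 1.00 + 0.85 − 1) = max(0, 0.85) = 0.85
β ≡ (¬¬¬(γ ⊙ γ) ⊙ α) = 1 − |0.56 − 0.85| = 1 − 0.29 = 0.71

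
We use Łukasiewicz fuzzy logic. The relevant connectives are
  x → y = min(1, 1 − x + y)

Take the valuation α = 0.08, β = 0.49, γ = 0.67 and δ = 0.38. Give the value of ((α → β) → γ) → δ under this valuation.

0.71

α → β = min(1, 1 − 0.08 + 0.49) = min(1, 1.41) = 1.00
(α → β) → γ = min(1, 1 − 1.00 + 0.67) = min(1, 0.67) = 0.67
((α → β) → γ) → δ = min(1, 1 − 0.67 + 0.38) = min(1, 0.71) = 0.71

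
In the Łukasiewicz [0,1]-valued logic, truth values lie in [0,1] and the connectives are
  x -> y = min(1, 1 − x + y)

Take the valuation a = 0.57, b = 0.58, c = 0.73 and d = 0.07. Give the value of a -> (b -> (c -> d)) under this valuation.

1.00

c -> d = min(1, 1 − 0.73 + 0.07) = min(1, 0.34) = 0.34
b -> (c -> d) = min(1, 1 − 0.58 + 0.34) = min(1, 0.76) = 0.76
a -> (b -> (c -> d)) = min(1, 1 − 0.57 + 0.76) = min(1, 1.19) = 1.00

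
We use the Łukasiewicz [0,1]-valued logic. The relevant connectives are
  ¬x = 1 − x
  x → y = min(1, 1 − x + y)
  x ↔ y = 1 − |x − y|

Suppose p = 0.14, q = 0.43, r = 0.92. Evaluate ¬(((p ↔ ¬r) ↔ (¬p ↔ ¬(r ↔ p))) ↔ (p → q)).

¬r = 1 − 0.92 = 0.08
p ↔ ¬r = 1 − |0.14 − 0.08| = 1 − 0.06 = 0.94
¬p = 1 − 0.14 = 0.86
r ↔ p = 1 − |0.92 − 0.14| = 1 − 0.78 = 0.22
¬(r ↔ p) = 1 − 0.22 = 0.78
¬p ↔ ¬(r ↔ p) = 1 − |0.86 − 0.78| = 1 − 0.08 = 0.92
(p ↔ ¬r) ↔ (¬p ↔ ¬(r ↔ p)) = 1 − |0.94 − 0.92| = 1 − 0.02 = 0.98
p → q = min(1, 1 − 0.14 + 0.43) = min(1, 1.29) = 1.00
((p ↔ ¬r) ↔ (¬p ↔ ¬(r ↔ p))) ↔ (p → q) = 1 − |0.98 − 1.00| = 1 − 0.02 = 0.98
¬(((p ↔ ¬r) ↔ (¬p ↔ ¬(r ↔ p))) ↔ (p → q)) = 1 − 0.98 = 0.02

0.02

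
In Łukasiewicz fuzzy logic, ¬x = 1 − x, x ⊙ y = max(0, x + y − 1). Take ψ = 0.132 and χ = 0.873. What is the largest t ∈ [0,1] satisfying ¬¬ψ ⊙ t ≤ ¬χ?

¬ψ = 1 − 0.132 = 0.868
¬¬ψ = 1 − 0.868 = 0.132
So the left factor is ¬¬ψ = 0.132.
¬χ = 1 − 0.873 = 0.127
So the right-hand bound is ¬χ = 0.127.
The residuum of the Łukasiewicz t-norm gives the supremum: min(1, 1 − 0.132 + 0.127).
1 − 0.132 + 0.127 = 0.995, so t = min(1, 0.995) = 0.995.
Check: 0.132 ⊙ 0.995 = max(0, 0.127) = 0.127 ≤ 0.127.

0.995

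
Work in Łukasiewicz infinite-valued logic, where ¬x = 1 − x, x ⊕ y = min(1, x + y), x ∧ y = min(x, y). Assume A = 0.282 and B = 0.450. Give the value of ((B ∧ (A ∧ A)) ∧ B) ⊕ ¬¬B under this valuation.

A ∧ A = min(0.282, 0.282) = 0.282
B ∧ (A ∧ A) = min(0.450, 0.282) = 0.282
(B ∧ (A ∧ A)) ∧ B = min(0.282, 0.450) = 0.282
¬B = 1 − 0.450 = 0.550
¬¬B = 1 − 0.550 = 0.450
((B ∧ (A ∧ A)) ∧ B) ⊕ ¬¬B = min(1, 0.282 + 0.450) = min(1, 0.732) = 0.732

0.732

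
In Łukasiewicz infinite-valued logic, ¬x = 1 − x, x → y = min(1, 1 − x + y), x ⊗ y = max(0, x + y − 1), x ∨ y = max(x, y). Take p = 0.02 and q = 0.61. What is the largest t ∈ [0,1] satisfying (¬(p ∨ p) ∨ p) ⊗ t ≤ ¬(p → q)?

0.02

p ∨ p = max(0.02, 0.02) = 0.02
¬(p ∨ p) = 1 − 0.02 = 0.98
¬(p ∨ p) ∨ p = max(0.98, 0.02) = 0.98
So the left factor is ¬(p ∨ p) ∨ p = 0.98.
p → q = min(1, 1 − 0.02 + 0.61) = min(1, 1.59) = 1.00
¬(p → q) = 1 − 1.00 = 0.00
So the right-hand bound is ¬(p → q) = 0.00.
The residuum of the Łukasiewicz t-norm gives the supremum: min(1, 1 − 0.98 + 0.00).
1 − 0.98 + 0.00 = 0.02, so t = min(1, 0.02) = 0.02.
Check: 0.98 ⊗ 0.02 = max(0, 0.00) = 0.00 ≤ 0.00.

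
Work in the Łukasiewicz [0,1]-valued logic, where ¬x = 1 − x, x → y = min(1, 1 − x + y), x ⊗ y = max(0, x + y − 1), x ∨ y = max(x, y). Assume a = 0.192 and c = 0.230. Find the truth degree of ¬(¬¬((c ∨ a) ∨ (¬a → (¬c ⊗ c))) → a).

0.038

c ∨ a = max(0.230, 0.192) = 0.230
¬a = 1 − 0.192 = 0.808
¬c = 1 − 0.230 = 0.770
¬c ⊗ c = max(0, 0.770 + 0.230 − 1) = max(0, 0.000) = 0.000
¬a → (¬c ⊗ c) = min(1, 1 − 0.808 + 0.000) = min(1, 0.192) = 0.192
(c ∨ a) ∨ (¬a → (¬c ⊗ c)) = max(0.230, 0.192) = 0.230
¬((c ∨ a) ∨ (¬a → (¬c ⊗ c))) = 1 − 0.230 = 0.770
¬¬((c ∨ a) ∨ (¬a → (¬c ⊗ c))) = 1 − 0.770 = 0.230
¬¬((c ∨ a) ∨ (¬a → (¬c ⊗ c))) → a = min(1, 1 − 0.230 + 0.192) = min(1, 0.962) = 0.962
¬(¬¬((c ∨ a) ∨ (¬a → (¬c ⊗ c))) → a) = 1 − 0.962 = 0.038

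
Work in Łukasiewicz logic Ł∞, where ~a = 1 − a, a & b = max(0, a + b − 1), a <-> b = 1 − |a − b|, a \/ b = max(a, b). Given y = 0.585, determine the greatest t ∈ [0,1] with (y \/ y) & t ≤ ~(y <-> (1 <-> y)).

0.415

y \/ y = max(0.585, 0.585) = 0.585
So the left factor is y \/ y = 0.585.
1 <-> y = 1 − |1.000 − 0.585| = 1 − 0.415 = 0.585
y <-> (1 <-> y) = 1 − |0.585 − 0.585| = 1 − 0.000 = 1.000
~(y <-> (1 <-> y)) = 1 − 1.000 = 0.000
So the right-hand bound is ~(y <-> (1 <-> y)) = 0.000.
The residuum of the Łukasiewicz t-norm gives the supremum: min(1, 1 − 0.585 + 0.000).
1 − 0.585 + 0.000 = 0.415, so t = min(1, 0.415) = 0.415.
Check: 0.585 & 0.415 = max(0, 0.000) = 0.000 ≤ 0.000.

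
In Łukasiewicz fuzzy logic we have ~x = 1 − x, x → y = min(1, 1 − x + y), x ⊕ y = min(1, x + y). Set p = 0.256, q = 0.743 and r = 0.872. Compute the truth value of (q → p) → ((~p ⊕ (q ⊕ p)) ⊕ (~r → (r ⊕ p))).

1.000

q → p = min(1, 1 − 0.743 + 0.256) = min(1, 0.513) = 0.513
~p = 1 − 0.256 = 0.744
q ⊕ p = min(1, 0.743 + 0.256) = min(1, 0.999) = 0.999
~p ⊕ (q ⊕ p) = min(1, 0.744 + 0.999) = min(1, 1.743) = 1.000
~r = 1 − 0.872 = 0.128
r ⊕ p = min(1, 0.872 + 0.256) = min(1, 1.128) = 1.000
~r → (r ⊕ p) = min(1, 1 − 0.128 + 1.000) = min(1, 1.872) = 1.000
(~p ⊕ (q ⊕ p)) ⊕ (~r → (r ⊕ p)) = min(1, 1.000 + 1.000) = min(1, 2.000) = 1.000
(q → p) → ((~p ⊕ (q ⊕ p)) ⊕ (~r → (r ⊕ p))) = min(1, 1 − 0.513 + 1.000) = min(1, 1.487) = 1.000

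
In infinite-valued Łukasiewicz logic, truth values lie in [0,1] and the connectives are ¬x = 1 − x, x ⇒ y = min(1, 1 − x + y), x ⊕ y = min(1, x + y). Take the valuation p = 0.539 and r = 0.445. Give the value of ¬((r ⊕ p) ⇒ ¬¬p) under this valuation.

0.445

r ⊕ p = min(1, 0.445 + 0.539) = min(1, 0.984) = 0.984
¬p = 1 − 0.539 = 0.461
¬¬p = 1 − 0.461 = 0.539
(r ⊕ p) ⇒ ¬¬p = min(1, 1 − 0.984 + 0.539) = min(1, 0.555) = 0.555
¬((r ⊕ p) ⇒ ¬¬p) = 1 − 0.555 = 0.445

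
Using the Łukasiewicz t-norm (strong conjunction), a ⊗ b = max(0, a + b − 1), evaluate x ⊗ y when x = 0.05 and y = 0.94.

0.00

x ⊗ y = max(0, 0.05 + 0.94 − 1) = max(0, -0.01) = 0.00
For comparison, the Gödel (minimum) t-norm min(a, b) would give 0.05.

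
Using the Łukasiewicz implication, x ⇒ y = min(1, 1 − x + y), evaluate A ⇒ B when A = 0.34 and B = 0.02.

0.68

A ⇒ B = min(1, 1 − 0.34 + 0.02) = min(1, 0.68) = 0.68
For comparison, the Gödel implication (1 if x ≤ y else y) would give 0.02.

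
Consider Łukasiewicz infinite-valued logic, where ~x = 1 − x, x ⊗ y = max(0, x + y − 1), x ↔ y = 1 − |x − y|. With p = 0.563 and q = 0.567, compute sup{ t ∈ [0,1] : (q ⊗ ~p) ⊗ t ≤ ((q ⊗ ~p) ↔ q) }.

~p = 1 − 0.563 = 0.437
q ⊗ ~p = max(0, 0.567 + 0.437 − 1) = max(0, 0.004) = 0.004
So the left factor is q ⊗ ~p = 0.004.
(q ⊗ ~p) ↔ q = 1 − |0.004 − 0.567| = 1 − 0.563 = 0.437
So the right-hand bound is (q ⊗ ~p) ↔ q = 0.437.
The residuum of the Łukasiewicz t-norm gives the supremum: min(1, 1 − 0.004 + 0.437).
1 − 0.004 + 0.437 = 1.433, so t = min(1, 1.433) = 1.000.
Check: 0.004 ⊗ 1.000 = max(0, 0.004) = 0.004 ≤ 0.437.

1.000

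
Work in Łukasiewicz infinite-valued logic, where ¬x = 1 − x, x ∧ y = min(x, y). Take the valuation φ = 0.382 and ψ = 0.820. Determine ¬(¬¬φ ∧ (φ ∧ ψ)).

¬φ = 1 − 0.382 = 0.618
¬¬φ = 1 − 0.618 = 0.382
φ ∧ ψ = min(0.382, 0.820) = 0.382
¬¬φ ∧ (φ ∧ ψ) = min(0.382, 0.382) = 0.382
¬(¬¬φ ∧ (φ ∧ ψ)) = 1 − 0.382 = 0.618

0.618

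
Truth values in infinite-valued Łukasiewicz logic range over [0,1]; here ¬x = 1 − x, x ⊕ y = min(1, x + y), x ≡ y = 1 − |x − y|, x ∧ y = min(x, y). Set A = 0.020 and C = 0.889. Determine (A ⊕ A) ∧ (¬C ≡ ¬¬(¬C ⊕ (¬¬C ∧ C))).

A ⊕ A = min(1, 0.020 + 0.020) = min(1, 0.040) = 0.040
¬C = 1 − 0.889 = 0.111
¬¬C = 1 − 0.111 = 0.889
¬¬C ∧ C = min(0.889, 0.889) = 0.889
¬C ⊕ (¬¬C ∧ C) = min(1, 0.111 + 0.889) = min(1, 1.000) = 1.000
¬(¬C ⊕ (¬¬C ∧ C)) = 1 − 1.000 = 0.000
¬¬(¬C ⊕ (¬¬C ∧ C)) = 1 − 0.000 = 1.000
¬C ≡ ¬¬(¬C ⊕ (¬¬C ∧ C)) = 1 − |0.111 − 1.000| = 1 − 0.889 = 0.111
(A ⊕ A) ∧ (¬C ≡ ¬¬(¬C ⊕ (¬¬C ∧ C))) = min(0.040, 0.111) = 0.040

0.040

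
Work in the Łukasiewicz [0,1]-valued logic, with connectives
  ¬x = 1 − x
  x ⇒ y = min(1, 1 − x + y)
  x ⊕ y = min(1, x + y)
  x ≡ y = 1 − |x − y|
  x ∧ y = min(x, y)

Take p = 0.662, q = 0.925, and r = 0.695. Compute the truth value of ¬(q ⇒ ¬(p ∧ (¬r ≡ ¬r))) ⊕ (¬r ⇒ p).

1.000

¬r = 1 − 0.695 = 0.305
¬r ≡ ¬r = 1 − |0.305 − 0.305| = 1 − 0.000 = 1.000
p ∧ (¬r ≡ ¬r) = min(0.662, 1.000) = 0.662
¬(p ∧ (¬r ≡ ¬r)) = 1 − 0.662 = 0.338
q ⇒ ¬(p ∧ (¬r ≡ ¬r)) = min(1, 1 − 0.925 + 0.338) = min(1, 0.413) = 0.413
¬(q ⇒ ¬(p ∧ (¬r ≡ ¬r))) = 1 − 0.413 = 0.587
¬r ⇒ p = min(1, 1 − 0.305 + 0.662) = min(1, 1.357) = 1.000
¬(q ⇒ ¬(p ∧ (¬r ≡ ¬r))) ⊕ (¬r ⇒ p) = min(1, 0.587 + 1.000) = min(1, 1.587) = 1.000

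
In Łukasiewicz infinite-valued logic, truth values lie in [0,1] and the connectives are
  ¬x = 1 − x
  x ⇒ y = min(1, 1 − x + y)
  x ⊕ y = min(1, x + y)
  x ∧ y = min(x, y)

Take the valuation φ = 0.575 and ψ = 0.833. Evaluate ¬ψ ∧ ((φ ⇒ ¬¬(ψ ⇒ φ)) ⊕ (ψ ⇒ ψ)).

¬ψ = 1 − 0.833 = 0.167
ψ ⇒ φ = min(1, 1 − 0.833 + 0.575) = min(1, 0.742) = 0.742
¬(ψ ⇒ φ) = 1 − 0.742 = 0.258
¬¬(ψ ⇒ φ) = 1 − 0.258 = 0.742
φ ⇒ ¬¬(ψ ⇒ φ) = min(1, 1 − 0.575 + 0.742) = min(1, 1.167) = 1.000
ψ ⇒ ψ = min(1, 1 − 0.833 + 0.833) = min(1, 1.000) = 1.000
(φ ⇒ ¬¬(ψ ⇒ φ)) ⊕ (ψ ⇒ ψ) = min(1, 1.000 + 1.000) = min(1, 2.000) = 1.000
¬ψ ∧ ((φ ⇒ ¬¬(ψ ⇒ φ)) ⊕ (ψ ⇒ ψ)) = min(0.167, 1.000) = 0.167

0.167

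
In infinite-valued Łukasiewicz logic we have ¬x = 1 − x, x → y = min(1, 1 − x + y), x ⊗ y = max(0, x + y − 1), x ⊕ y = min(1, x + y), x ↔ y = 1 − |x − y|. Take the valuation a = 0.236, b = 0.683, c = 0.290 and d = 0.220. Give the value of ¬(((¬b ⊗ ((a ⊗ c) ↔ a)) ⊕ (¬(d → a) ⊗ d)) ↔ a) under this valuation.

¬b = 1 − 0.683 = 0.317
a ⊗ c = max(0, 0.236 + 0.290 − 1) = max(0, -0.474) = 0.000
(a ⊗ c) ↔ a = 1 − |0.000 − 0.236| = 1 − 0.236 = 0.764
¬b ⊗ ((a ⊗ c) ↔ a) = max(0, 0.317 + 0.764 − 1) = max(0, 0.081) = 0.081
d → a = min(1, 1 − 0.220 + 0.236) = min(1, 1.016) = 1.000
¬(d → a) = 1 − 1.000 = 0.000
¬(d → a) ⊗ d = max(0, 0.000 + 0.220 − 1) = max(0, -0.780) = 0.000
(¬b ⊗ ((a ⊗ c) ↔ a)) ⊕ (¬(d → a) ⊗ d) = min(1, 0.081 + 0.000) = min(1, 0.081) = 0.081
((¬b ⊗ ((a ⊗ c) ↔ a)) ⊕ (¬(d → a) ⊗ d)) ↔ a = 1 − |0.081 − 0.236| = 1 − 0.155 = 0.845
¬(((¬b ⊗ ((a ⊗ c) ↔ a)) ⊕ (¬(d → a) ⊗ d)) ↔ a) = 1 − 0.845 = 0.155

0.155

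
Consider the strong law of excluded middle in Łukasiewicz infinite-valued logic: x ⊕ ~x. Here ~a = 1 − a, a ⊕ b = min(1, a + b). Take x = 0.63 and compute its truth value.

1.00

~x = 1 − 0.63 = 0.37
x ⊕ ~x = min(1, 0.63 + 0.37) = min(1, 1.00) = 1.00
(As expected: always 1 in Ł∞ since a ⊕ (1−a) = 1.)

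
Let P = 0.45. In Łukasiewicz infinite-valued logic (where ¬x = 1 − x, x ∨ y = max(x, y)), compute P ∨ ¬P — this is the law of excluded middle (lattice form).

0.55

¬P = 1 − 0.45 = 0.55
P ∨ ¬P = max(0.45, 0.55) = 0.55
(The value 0.55 < 1 shows this instance is not satisfied; not a Ł∞-tautology — its value is max(a, 1−a).)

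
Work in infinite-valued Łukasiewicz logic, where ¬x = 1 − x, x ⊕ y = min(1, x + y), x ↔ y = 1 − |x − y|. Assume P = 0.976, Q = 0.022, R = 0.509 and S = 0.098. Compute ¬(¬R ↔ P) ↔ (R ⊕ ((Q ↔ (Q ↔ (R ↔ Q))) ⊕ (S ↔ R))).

0.485

¬R = 1 − 0.509 = 0.491
¬R ↔ P = 1 − |0.491 − 0.976| = 1 − 0.485 = 0.515
¬(¬R ↔ P) = 1 − 0.515 = 0.485
R ↔ Q = 1 − |0.509 − 0.022| = 1 − 0.487 = 0.513
Q ↔ (R ↔ Q) = 1 − |0.022 − 0.513| = 1 − 0.491 = 0.509
Q ↔ (Q ↔ (R ↔ Q)) = 1 − |0.022 − 0.509| = 1 − 0.487 = 0.513
S ↔ R = 1 − |0.098 − 0.509| = 1 − 0.411 = 0.589
(Q ↔ (Q ↔ (R ↔ Q))) ⊕ (S ↔ R) = min(1, 0.513 + 0.589) = min(1, 1.102) = 1.000
R ⊕ ((Q ↔ (Q ↔ (R ↔ Q))) ⊕ (S ↔ R)) = min(1, 0.509 + 1.000) = min(1, 1.509) = 1.000
¬(¬R ↔ P) ↔ (R ⊕ ((Q ↔ (Q ↔ (R ↔ Q))) ⊕ (S ↔ R))) = 1 − |0.485 − 1.000| = 1 − 0.515 = 0.485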